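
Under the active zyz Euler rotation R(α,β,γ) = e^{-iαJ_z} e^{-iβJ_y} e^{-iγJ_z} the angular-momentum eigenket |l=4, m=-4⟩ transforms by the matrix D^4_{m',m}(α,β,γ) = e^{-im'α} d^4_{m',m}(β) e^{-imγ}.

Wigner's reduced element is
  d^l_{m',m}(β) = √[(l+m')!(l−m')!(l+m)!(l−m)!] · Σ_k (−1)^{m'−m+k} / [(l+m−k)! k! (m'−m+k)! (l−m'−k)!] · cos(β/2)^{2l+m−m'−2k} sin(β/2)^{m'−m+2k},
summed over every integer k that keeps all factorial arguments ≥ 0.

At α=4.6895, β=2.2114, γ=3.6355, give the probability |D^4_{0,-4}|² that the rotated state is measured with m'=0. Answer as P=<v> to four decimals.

P=0.0467

D^4_{0,-4}(4.6895,2.2114,3.6355) = e^{-i·0·4.6895}·d^4_{0,-4}(2.2114)·e^{-i·-4·3.6355}. Compute d first:
Half-angle: c=0.448509, s=0.893778. N=√(24·24·1·40320)=4819.161753
Admissible k: 0..0 (factorial args all ≥0)
  k=0: (−1)^4·4819.1618/(576)·0.4485^4·0.8938^4 = +0.216049
d^4_{0,-4}(2.2114) = +0.216049
|D^4_{0,-4}|² = |d^4_{0,-4}(β)|² = (+0.216049)² = 0.046677 (the z-rotation phases have unit modulus)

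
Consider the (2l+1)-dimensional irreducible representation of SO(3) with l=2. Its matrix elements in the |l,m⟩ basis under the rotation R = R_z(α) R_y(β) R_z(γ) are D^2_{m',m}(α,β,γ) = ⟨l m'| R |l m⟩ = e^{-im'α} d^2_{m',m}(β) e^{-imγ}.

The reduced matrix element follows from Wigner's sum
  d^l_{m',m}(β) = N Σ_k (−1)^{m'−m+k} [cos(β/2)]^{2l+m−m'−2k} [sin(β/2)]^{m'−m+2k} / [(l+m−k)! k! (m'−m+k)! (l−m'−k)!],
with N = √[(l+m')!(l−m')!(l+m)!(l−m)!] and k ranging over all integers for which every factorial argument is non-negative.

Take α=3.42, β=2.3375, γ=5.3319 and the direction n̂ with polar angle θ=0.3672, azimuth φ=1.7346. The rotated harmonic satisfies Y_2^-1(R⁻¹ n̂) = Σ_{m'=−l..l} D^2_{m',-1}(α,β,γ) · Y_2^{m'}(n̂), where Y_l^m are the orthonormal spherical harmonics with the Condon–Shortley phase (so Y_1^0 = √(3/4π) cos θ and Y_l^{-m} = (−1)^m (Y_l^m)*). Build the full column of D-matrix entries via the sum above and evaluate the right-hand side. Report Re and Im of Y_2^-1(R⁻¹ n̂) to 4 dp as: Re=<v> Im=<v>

Need the full column D^2_{m',-1} for m'=−2..2 at α=3.42, β=2.3375, γ=5.3319.
cos(β/2)=0.391302, sin(β/2)=0.920262
d^2_{-2,-1}: single k=1 term ⇒ +0.110275;  D = +0.101806-0.042381i
d^2_{-1,-1}: k∈[0..1] ⇒ +0.023445 -0.389018 = -0.365573;  D = +0.285889-0.227839i
d^2_{0,-1}: k∈[0..1] ⇒ -0.135059 +0.747004 = +0.611944;  D = +0.355318-0.498222i
d^2_{1,-1}: k∈[0..1] ⇒ +0.389018 -0.717210 = -0.328192;  D = +0.109789-0.309284i
d^2_{2,-1}: single k=0 term ⇒ -0.609926;  D = -0.038215+0.608728i
Y_2^{m'}(θ=0.3672,φ=1.7346) and Σ D·Y over m':
  (+0.1018-0.0424i)·(-0.0471+0.0160i)  (+0.2859-0.2278i)·(-0.0422-0.2554i)  (+0.3553-0.4982i)·(+0.5088+0.0000i)  (+0.1098-0.3093i)·(+0.0422-0.2554i)  (-0.0382+0.6087i)·(-0.0471-0.0160i)
Y_2^-1(R⁻¹ n̂) = +0.043620-0.382458i

Re=0.0436 Im=-0.3825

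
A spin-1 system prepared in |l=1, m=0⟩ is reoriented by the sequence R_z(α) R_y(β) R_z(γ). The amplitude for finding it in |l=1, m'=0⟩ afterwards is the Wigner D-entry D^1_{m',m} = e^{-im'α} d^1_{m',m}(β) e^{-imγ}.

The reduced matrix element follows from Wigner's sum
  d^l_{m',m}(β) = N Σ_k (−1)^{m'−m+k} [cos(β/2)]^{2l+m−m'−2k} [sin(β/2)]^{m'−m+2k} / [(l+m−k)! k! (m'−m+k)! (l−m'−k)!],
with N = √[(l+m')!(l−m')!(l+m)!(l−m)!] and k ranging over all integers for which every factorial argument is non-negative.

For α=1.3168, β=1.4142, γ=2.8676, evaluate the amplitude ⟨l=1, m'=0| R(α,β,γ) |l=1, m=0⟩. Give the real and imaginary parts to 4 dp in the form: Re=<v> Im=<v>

Re=0.1560 Im=0.0000

Split into d^1_{0,0}(β=1.4142) × two z-phases.
c=cos(1.4142/2)=0.760249, s=sin(1.4142/2)=0.649632; N=√[1·1·1·1]=1.000000
k∈{0,1} keeps every argument non-negative
  k=0: (−1)^0·1.0000/(1)·0.7602^2·0.6496^0 = +0.577979
  k=1: (−1)^1·1.0000/(1)·0.7602^0·0.6496^2 = -0.422021
d^1_{0,0}(1.4142) = +0.577979 -0.422021 = +0.155957
D = (+1.000000+0.000000i)·(+0.155957)·(+1.000000+0.000000i) = +0.155957+0.000000i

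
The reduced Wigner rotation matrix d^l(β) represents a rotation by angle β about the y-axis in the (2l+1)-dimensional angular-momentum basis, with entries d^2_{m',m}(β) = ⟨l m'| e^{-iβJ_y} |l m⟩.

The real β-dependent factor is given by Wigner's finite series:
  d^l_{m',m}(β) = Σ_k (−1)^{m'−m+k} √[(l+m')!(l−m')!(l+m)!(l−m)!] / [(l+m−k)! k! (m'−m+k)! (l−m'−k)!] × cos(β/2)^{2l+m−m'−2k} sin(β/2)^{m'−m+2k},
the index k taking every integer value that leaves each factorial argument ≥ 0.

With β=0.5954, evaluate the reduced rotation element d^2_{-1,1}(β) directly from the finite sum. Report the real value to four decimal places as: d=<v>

d=0.2285

d^2_{-1,1}(β=0.5954) via Wigner's sum:
c=cos(0.5954/2)=0.956014, s=sin(0.5954/2)=0.293322; N=√[1·6·6·1]=6.000000
k∈{2,3} keeps every argument non-negative
  k=2: (−1)^0·6.0000/(2)·0.9560^2·0.2933^2 = +0.235906
  k=3: (−1)^1·6.0000/(6)·0.9560^0·0.2933^4 = -0.007403
d^2_{-1,1}(0.5954) = +0.235906 -0.007403 = +0.228504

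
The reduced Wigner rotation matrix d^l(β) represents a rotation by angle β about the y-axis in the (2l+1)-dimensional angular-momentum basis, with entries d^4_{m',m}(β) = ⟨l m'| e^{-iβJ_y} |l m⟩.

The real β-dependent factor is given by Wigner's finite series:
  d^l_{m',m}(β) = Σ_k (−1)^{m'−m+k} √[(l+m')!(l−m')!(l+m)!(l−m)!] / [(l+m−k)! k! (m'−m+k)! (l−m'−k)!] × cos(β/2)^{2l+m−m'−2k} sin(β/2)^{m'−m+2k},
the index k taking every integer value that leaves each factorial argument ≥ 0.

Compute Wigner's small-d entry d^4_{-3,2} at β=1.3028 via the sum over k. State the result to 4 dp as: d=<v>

d^4_{-3,2}(β=1.3028) via Wigner's sum:
Half-angle: c=0.795236, s=0.606300. N=√(1·5040·720·2)=2693.993318
k∈{5,6} keeps every argument non-negative
  k=5: (−1)^0·2693.9933/(240)·0.7952^3·0.6063^5 = +0.462500
  k=6: (−1)^1·2693.9933/(720)·0.7952^1·0.6063^7 = -0.089614
d^4_{-3,2}(1.3028) = +0.462500 -0.089614 = +0.372887

d=0.3729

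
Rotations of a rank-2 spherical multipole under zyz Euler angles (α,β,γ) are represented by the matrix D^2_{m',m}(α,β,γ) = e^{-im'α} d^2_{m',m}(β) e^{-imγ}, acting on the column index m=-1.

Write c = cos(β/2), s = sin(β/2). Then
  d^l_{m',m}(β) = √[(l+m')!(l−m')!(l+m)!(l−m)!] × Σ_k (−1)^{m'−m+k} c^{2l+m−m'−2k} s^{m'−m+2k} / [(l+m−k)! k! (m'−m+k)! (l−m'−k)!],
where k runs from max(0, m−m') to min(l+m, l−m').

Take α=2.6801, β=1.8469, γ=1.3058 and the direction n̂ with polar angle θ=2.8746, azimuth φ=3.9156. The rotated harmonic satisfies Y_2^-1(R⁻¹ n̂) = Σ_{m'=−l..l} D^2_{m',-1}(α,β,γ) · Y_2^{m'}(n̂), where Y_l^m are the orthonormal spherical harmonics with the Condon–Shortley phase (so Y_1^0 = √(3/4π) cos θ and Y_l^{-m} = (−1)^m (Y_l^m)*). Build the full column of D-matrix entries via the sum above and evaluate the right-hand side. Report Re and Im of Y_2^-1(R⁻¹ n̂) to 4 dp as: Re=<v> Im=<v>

Need the full column D^2_{m',-1} for m'=−2..2 at α=2.6801, β=1.8469, γ=1.3058.
cos(β/2)=0.603072, sin(β/2)=0.797687
d^2_{-2,-1}: single k=1 term ⇒ +0.349921;  D = +0.324592+0.130707i
d^2_{-1,-1}: k∈[0..1] ⇒ +0.132274 -0.694263 = -0.561989;  D = +0.373301+0.420093i
d^2_{0,-1}: k∈[0..1] ⇒ -0.428563 +0.749794 = +0.321231;  D = +0.084132+0.310018i
d^2_{1,-1}: k∈[0..1] ⇒ +0.694263 -0.404883 = +0.289380;  D = +0.056497-0.283811i
d^2_{2,-1}: single k=0 term ⇒ -0.612204;  D = +0.374379-0.484391i
Y_2^{m'}(θ=2.8746,φ=3.9156) and Σ D·Y over m':
  (+0.3246+0.1307i)·(+0.0006-0.0269i)  (+0.3733+0.4201i)·(+0.1406-0.1374i)  (+0.0841+0.3100i)·(+0.5649+0.0000i)  (+0.0565-0.2838i)·(-0.1406-0.1374i)  (+0.3744-0.4844i)·(+0.0006+0.0269i)
Y_2^-1(R⁻¹ n̂) = +0.127759+0.216156i

Re=0.1278 Im=0.2162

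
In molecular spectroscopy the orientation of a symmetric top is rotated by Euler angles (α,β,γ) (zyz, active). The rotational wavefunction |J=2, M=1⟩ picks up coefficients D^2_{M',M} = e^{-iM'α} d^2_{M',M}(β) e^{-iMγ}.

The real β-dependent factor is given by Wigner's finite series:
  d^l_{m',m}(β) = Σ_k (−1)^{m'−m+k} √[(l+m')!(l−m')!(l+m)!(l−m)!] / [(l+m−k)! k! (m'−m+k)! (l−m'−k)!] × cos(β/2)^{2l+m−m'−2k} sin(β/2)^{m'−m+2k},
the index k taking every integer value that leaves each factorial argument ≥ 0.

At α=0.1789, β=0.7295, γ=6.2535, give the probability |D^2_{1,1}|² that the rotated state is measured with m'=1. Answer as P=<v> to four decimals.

P=0.1836

D^2_{1,1}(0.1789,0.7295,6.2535) = e^{-i·1·0.1789}·d^2_{1,1}(0.7295)·e^{-i·1·6.2535}. Compute d first:
With c≡cos(β/2)=0.934213 and s≡sin(β/2)=0.356716, N=[6·1·6·1]^{1/2}=6.000000
k∈{0,1} keeps every argument non-negative
  k=0: (−1)^0·6.0000/(6)·0.9342^4·0.3567^0 = +0.761699
  k=1: (−1)^1·6.0000/(2)·0.9342^2·0.3567^2 = -0.333164
d^2_{1,1}(0.7295) = +0.761699 -0.333164 = +0.428536
|D^2_{1,1}|² = |d^2_{1,1}(β)|² = (+0.428536)² = 0.183643 (the z-rotation phases have unit modulus)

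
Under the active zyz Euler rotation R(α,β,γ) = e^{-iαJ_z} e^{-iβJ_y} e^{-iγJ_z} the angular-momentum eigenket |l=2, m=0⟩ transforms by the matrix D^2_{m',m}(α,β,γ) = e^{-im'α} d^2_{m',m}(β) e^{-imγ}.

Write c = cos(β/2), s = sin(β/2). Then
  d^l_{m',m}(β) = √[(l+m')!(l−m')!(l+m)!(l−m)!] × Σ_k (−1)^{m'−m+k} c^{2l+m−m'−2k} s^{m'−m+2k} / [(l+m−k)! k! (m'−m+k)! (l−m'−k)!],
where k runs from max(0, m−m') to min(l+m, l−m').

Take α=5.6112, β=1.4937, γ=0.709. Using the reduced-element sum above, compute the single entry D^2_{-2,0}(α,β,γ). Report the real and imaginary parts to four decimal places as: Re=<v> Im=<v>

Re=0.1369 Im=-0.5931

First d^2_{-2,0}(β=1.4937), then the phase factors e^{-i(-2)α} and e^{-i(0)γ}:
With c≡cos(β/2)=0.733832 and s≡sin(β/2)=0.679331, N=[1·24·2·2]^{1/2}=9.797959
The bounds max(0,m−m')=2 and min(l+m,l−m')=2 give 1 term
  k=2: (−1)^0·9.7980/(4)·0.7338^2·0.6793^2 = +0.608740
d^2_{-2,0}(1.4937) = +0.608740
D = (+0.224886-0.974385i)·(+0.608740)·(+1.000000+0.000000i) = +0.136897-0.593147i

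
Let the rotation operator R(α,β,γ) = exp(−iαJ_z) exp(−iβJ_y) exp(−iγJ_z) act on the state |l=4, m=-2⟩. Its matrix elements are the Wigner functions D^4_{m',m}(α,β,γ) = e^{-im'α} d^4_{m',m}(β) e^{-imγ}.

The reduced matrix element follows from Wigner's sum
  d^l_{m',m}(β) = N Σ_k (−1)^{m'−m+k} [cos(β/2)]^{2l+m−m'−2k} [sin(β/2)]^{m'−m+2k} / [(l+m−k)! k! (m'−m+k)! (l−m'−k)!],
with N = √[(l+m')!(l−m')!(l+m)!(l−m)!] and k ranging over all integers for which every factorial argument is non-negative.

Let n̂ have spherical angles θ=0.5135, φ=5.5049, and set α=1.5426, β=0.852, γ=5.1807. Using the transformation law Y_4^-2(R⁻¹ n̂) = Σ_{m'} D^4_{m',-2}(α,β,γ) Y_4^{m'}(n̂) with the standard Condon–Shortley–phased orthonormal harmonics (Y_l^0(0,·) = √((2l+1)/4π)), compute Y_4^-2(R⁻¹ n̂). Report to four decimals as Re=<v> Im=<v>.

Re=0.0818 Im=0.0130

Need the full column D^4_{m',-2} for m'=−4..4 at α=1.5426, β=0.852, γ=5.1807.
cos(β/2)=0.910626, sin(β/2)=0.413232
d^4_{-4,-2}: single k=2 term ⇒ +0.515236;  D = -0.350057-0.378059i
d^4_{-3,-2}: k∈[1..2] ⇒ +0.802856 -0.495982 = +0.306874;  D = -0.230960+0.202063i
d^4_{-2,-2}: k∈[0..2] ⇒ +0.472847 -1.168446 +0.300764 = -0.394835;  D = -0.251500-0.304373i
d^4_{-1,-2}: k∈[0..2] ⇒ -0.910353 +0.937318 -0.128678 = -0.101713;  D = -0.080204+0.062552i
d^4_{0,-2}: k∈[0..2] ⇒ +0.923737 -0.507253 +0.039171 = +0.455656;  D = -0.269982-0.367058i
d^4_{1,-2}: k∈[0..2] ⇒ -0.624879 +0.193016 -0.007949 = -0.439812;  D = +0.361501-0.250502i
d^4_{2,-2}: k∈[0..2] ⇒ +0.300764 -0.049548 +0.000850 = +0.252066;  D = +0.137670+0.211150i
d^4_{3,-2}: k∈[0..1] ⇒ -0.102135 +0.007011 = -0.095124;  D = -0.081116+0.049686i
d^4_{4,-2}: single k=0 term ⇒ +0.021848;  D = -0.010882-0.018945i
Y_4^{m'}(θ=0.5135,φ=5.5049) and Σ D·Y over m':
  (-0.3501-0.3781i)·(-0.0258+0.0007i)  (-0.2310+0.2021i)·(-0.0894+0.0933i)  (-0.2515-0.3044i)·(+0.0050+0.3479i)  (-0.0802+0.0626i)·(+0.3331+0.3284i)  (-0.2700-0.3671i)·(+0.0408+0.0000i)  (+0.3615-0.2505i)·(-0.3331+0.3284i)  (+0.1377+0.2112i)·(+0.0050-0.3479i)  (-0.0811+0.0497i)·(+0.0894+0.0933i)  (-0.0109-0.0189i)·(-0.0258-0.0007i)
Y_4^-2(R⁻¹ n̂) = +0.081849+0.013041i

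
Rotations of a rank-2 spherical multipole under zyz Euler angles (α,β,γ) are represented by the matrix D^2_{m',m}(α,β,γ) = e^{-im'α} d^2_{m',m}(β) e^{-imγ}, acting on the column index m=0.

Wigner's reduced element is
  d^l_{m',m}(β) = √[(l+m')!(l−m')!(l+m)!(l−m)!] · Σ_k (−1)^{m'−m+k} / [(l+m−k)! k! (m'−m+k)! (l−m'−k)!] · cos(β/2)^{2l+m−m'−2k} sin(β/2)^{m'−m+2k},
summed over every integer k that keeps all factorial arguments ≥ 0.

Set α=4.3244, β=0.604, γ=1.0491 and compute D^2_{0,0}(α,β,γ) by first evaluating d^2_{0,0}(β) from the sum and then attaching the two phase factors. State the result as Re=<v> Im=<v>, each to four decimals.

D^2_{0,0}(4.3244,0.604,1.0491) = e^{-i·0·4.3244}·d^2_{0,0}(0.604)·e^{-i·0·1.0491}. Compute d first:
Half-angle: c=0.954744, s=0.297430. N=√(2·2·2·2)=4.000000
k: max(0,(0)−(0))=0 … min(2+(0),2−(0))=2
  k=0: (−1)^0·4.0000/(4)·0.9547^4·0.2974^0 = +0.830896
  k=1: (−1)^1·4.0000/(1)·0.9547^2·0.2974^2 = -0.322555
  k=2: (−1)^2·4.0000/(4)·0.9547^0·0.2974^4 = +0.007826
d^2_{0,0}(0.604) = +0.830896 -0.322555 +0.007826 = +0.516167
Attach z-rotation phases: D = e^{-i(0)(4.3244)}·(+0.516167)·e^{-i(0)(1.0491)} = +0.516167+0.000000i

Re=0.5162 Im=0.0000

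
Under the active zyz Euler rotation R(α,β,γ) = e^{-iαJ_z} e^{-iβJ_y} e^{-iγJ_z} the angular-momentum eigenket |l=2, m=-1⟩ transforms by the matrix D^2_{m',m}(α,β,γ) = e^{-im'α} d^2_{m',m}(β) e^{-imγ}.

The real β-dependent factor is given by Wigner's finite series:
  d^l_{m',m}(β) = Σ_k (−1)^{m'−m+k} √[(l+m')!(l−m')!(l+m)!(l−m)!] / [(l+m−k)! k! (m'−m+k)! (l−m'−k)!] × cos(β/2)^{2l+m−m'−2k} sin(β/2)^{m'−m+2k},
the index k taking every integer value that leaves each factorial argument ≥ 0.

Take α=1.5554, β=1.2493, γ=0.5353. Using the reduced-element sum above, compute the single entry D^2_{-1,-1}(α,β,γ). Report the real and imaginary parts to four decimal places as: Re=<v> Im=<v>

Re=0.1203 Im=-0.2102

First d^2_{-1,-1}(β=1.2493), then the phase factors e^{-i(-1)α} and e^{-i(-1)γ}:
c=cos(1.2493/2)=0.811168, s=sin(1.2493/2)=0.584813; N=√[1·6·1·6]=6.000000
Admissible k: 0..1 (factorial args all ≥0)
  k=0: (−1)^0·6.0000/(6)·0.8112^4·0.5848^0 = +0.432955
  k=1: (−1)^1·6.0000/(2)·0.8112^2·0.5848^2 = -0.675114
d^2_{-1,-1}(1.2493) = +0.432955 -0.675114 = -0.242159
Phases: e^{-i·(-1)·1.5554}=+0.015396+0.999881i, e^{-i·(-1)·0.5353}=+0.860116+0.510099i ⇒ D=+0.120304-0.210162i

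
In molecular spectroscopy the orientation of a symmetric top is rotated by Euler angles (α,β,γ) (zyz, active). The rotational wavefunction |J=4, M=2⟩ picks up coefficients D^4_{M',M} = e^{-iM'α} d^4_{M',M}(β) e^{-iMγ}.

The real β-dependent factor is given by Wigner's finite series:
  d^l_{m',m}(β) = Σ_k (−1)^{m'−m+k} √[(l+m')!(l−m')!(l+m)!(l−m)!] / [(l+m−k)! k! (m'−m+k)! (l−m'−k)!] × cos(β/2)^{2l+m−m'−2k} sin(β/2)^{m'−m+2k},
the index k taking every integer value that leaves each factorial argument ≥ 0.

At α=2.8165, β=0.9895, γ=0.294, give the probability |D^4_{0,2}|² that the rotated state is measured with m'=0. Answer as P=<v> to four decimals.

P=0.0940

D^4_{0,2}(2.8165,0.9895,0.294) = e^{-i·0·2.8165}·d^4_{0,2}(0.9895)·e^{-i·2·0.294}. Compute d first:
Half-angle: c=0.880087, s=0.474812. N=√(24·24·720·2)=910.735966
Admissible k: 2..4 (factorial args all ≥0)
  k=2: (−1)^0·910.7360/(96)·0.8801^6·0.4748^2 = +0.993846
  k=3: (−1)^1·910.7360/(36)·0.8801^4·0.4748^4 = -0.771398
  k=4: (−1)^2·910.7360/(96)·0.8801^2·0.4748^6 = +0.084198
d^4_{0,2}(0.9895) = +0.993846 -0.771398 +0.084198 = +0.306645
|D^4_{0,2}|² = |d^4_{0,2}(β)|² = (+0.306645)² = 0.094031 (the z-rotation phases have unit modulus)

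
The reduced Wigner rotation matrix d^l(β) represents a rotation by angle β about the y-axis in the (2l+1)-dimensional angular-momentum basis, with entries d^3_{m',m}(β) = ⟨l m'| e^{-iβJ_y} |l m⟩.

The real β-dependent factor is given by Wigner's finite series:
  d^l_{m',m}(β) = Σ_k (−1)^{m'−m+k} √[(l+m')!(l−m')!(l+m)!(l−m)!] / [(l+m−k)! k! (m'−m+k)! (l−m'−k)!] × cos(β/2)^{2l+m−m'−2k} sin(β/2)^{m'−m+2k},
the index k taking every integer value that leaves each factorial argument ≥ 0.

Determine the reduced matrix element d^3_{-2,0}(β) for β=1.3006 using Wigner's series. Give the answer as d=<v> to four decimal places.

d^3_{-2,0}(β=1.3006) via Wigner's sum:
With c≡cos(β/2)=0.795902 and s≡sin(β/2)=0.605425, N=[1·120·6·6]^{1/2}=65.726707
The bounds max(0,m−m')=2 and min(l+m,l−m')=3 give 2 terms
  k=2: (−1)^0·65.7267/(12)·0.7959^4·0.6054^2 = +0.805602
  k=3: (−1)^1·65.7267/(12)·0.7959^2·0.6054^4 = -0.466146
d^3_{-2,0}(1.3006) = +0.805602 -0.466146 = +0.339456

d=0.3395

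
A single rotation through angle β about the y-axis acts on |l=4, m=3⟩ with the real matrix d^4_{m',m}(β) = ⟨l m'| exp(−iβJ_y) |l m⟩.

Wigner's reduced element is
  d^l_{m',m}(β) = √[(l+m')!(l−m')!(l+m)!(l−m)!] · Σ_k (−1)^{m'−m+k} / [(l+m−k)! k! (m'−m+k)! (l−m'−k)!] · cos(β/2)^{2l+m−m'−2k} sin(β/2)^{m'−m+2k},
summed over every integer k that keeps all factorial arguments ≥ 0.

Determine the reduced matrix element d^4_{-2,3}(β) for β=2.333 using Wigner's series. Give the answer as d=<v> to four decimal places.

d^4_{-2,3}(β=2.333) via Wigner's sum:
With c≡cos(β/2)=0.393372 and s≡sin(β/2)=0.919379, N=[2·720·5040·1]^{1/2}=2693.993318
The bounds max(0,m−m')=5 and min(l+m,l−m')=6 give 2 terms
  k=5: (−1)^0·2693.9933/(240)·0.3934^3·0.9194^5 = +0.448817
  k=6: (−1)^1·2693.9933/(720)·0.3934^1·0.9194^7 = -0.817205
d^4_{-2,3}(2.333) = +0.448817 -0.817205 = -0.368388

d=-0.3684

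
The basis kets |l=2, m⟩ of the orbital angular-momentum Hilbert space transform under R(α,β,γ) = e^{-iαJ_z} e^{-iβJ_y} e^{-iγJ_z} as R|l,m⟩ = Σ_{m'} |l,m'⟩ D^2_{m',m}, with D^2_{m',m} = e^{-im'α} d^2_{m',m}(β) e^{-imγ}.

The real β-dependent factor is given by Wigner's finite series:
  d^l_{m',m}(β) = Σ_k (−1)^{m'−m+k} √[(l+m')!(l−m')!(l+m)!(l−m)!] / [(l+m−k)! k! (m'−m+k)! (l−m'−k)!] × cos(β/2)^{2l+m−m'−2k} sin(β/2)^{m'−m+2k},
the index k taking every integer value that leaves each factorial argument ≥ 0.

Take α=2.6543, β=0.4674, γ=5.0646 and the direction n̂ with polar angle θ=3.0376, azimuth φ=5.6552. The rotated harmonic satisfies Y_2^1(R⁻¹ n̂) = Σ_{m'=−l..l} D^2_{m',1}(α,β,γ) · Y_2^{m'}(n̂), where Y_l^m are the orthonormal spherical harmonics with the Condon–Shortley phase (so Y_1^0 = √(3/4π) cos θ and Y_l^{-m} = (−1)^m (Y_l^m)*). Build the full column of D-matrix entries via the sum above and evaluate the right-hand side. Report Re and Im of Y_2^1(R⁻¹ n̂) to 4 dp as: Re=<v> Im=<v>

Re=0.0789 Im=0.2450

Need the full column D^2_{m',1} for m'=−2..2 at α=2.6543, β=0.4674, γ=5.0646.
cos(β/2)=0.972816, sin(β/2)=0.231579
d^2_{-2,1}: single k=3 term ⇒ +0.024163;  D = +0.023448+0.005838i
d^2_{-1,1}: k∈[2..3] ⇒ +0.152258 -0.002876 = +0.149382;  D = -0.111187-0.099762i
d^2_{0,1}: k∈[1..2] ⇒ +0.522235 -0.029594 = +0.492642;  D = +0.169948+0.462399i
d^2_{1,1}: k∈[0..1] ⇒ +0.895619 -0.152258 = +0.743361;  D = +0.100109-0.736589i
d^2_{2,1}: single k=0 term ⇒ -0.426403;  D = +0.248579-0.346451i
Y_2^{m'}(θ=3.0376,φ=5.6552) and Σ D·Y over m':
  (+0.0234+0.0058i)·(+0.0013+0.0040i)  (-0.1112-0.0998i)·(-0.0645-0.0469i)  (+0.1699+0.4624i)·(+0.6206+0.0000i)  (+0.1001-0.7366i)·(+0.0645-0.0469i)  (+0.2486-0.3465i)·(+0.0013-0.0040i)
Y_2^1(R⁻¹ n̂) = +0.078870+0.245045i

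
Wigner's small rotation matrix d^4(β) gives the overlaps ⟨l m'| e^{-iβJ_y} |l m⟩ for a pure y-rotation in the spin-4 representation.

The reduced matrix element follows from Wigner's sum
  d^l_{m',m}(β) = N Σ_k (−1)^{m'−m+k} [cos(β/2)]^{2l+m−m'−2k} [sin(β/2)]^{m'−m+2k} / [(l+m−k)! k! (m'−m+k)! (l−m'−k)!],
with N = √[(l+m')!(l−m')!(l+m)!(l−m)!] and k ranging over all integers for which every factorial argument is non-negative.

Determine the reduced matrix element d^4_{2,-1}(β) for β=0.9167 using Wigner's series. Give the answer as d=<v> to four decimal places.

d^4_{2,-1}(β=0.9167) via Wigner's sum:
c=cos(0.9167/2)=0.896784, s=sin(0.9167/2)=0.442469; N=√[720·2·6·120]=1018.233765
The bounds max(0,m−m')=0 and min(l+m,l−m')=2 give 3 terms
  k=0: (−1)^3·1018.2338/(72)·0.8968^5·0.4425^3 = -0.710563
  k=1: (−1)^4·1018.2338/(48)·0.8968^3·0.4425^5 = +0.259468
  k=2: (−1)^5·1018.2338/(240)·0.8968^1·0.4425^7 = -0.012633
d^4_{2,-1}(0.9167) = -0.710563 +0.259468 -0.012633 = -0.463728

d=-0.4637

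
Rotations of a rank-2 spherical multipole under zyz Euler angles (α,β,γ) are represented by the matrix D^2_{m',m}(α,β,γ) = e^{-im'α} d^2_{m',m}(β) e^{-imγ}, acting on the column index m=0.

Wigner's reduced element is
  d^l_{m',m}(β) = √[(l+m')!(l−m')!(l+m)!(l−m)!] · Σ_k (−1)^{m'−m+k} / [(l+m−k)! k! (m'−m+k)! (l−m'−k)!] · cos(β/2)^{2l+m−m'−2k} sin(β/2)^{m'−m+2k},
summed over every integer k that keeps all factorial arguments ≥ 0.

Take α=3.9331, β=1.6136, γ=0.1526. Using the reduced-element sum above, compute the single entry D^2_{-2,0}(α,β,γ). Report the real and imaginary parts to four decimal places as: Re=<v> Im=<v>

Split into d^2_{-2,0}(β=1.6136) × two z-phases.
With c≡cos(β/2)=0.691813 and s≡sin(β/2)=0.722077, N=[1·24·2·2]^{1/2}=9.797959
Admissible k: 2..2 (factorial args all ≥0)
  k=2: (−1)^0·9.7980/(4)·0.6918^2·0.7221^2 = +0.611251
d^2_{-2,0}(1.6136) = +0.611251
D = (-0.012218+0.999925i)·(+0.611251)·(+1.000000+0.000000i) = -0.007468+0.611206i

Re=-0.0075 Im=0.6112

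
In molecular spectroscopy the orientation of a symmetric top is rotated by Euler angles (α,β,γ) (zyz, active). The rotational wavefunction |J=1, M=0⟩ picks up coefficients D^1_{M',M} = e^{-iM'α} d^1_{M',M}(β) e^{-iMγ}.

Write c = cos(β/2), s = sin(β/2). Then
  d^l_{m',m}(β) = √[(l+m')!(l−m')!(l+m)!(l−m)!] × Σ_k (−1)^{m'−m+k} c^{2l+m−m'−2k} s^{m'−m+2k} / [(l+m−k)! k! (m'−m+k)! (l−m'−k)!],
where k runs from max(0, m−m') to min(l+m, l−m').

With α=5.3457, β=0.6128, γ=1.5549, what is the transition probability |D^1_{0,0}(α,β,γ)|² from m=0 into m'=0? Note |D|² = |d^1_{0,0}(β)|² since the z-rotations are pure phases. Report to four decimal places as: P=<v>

Split into d^1_{0,0}(β=0.6128) × two z-phases.
With c≡cos(β/2)=0.953426 and s≡sin(β/2)=0.301628, N=[1·1·1·1]^{1/2}=1.000000
Admissible k: 0..1 (factorial args all ≥0)
  k=0: (−1)^0·1.0000/(1)·0.9534^2·0.3016^0 = +0.909020
  k=1: (−1)^1·1.0000/(1)·0.9534^0·0.3016^2 = -0.090980
d^1_{0,0}(0.6128) = +0.909020 -0.090980 = +0.818041
|D^1_{0,0}|² = |d^1_{0,0}(β)|² = (+0.818041)² = 0.669191 (the z-rotation phases have unit modulus)

P=0.6692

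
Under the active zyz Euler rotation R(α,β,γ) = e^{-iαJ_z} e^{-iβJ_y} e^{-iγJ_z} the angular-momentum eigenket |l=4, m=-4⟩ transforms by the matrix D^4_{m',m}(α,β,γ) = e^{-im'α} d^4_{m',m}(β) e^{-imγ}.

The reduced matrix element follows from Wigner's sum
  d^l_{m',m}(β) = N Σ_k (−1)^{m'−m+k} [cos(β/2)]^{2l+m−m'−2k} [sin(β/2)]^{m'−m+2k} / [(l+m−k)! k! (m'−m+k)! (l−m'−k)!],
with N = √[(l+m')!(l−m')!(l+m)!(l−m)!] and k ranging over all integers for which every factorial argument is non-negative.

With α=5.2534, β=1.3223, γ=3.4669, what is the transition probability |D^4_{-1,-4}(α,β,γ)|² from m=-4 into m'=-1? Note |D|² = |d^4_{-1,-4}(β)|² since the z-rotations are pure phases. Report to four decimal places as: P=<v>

P=0.2816

First d^4_{-1,-4}(β=1.3223), then the phase factors e^{-i(-1)α} and e^{-i(-4)γ}:
With c≡cos(β/2)=0.789287 and s≡sin(β/2)=0.614025, N=[6·120·1·40320]^{1/2}=5387.986637
The bounds max(0,m−m')=0 and min(l+m,l−m')=0 give 1 term
  k=0: (−1)^3·5387.9866/(720)·0.7893^5·0.6140^3 = -0.530671
d^4_{-1,-4}(1.3223) = -0.530671
|D^4_{-1,-4}|² = |d^4_{-1,-4}(β)|² = (-0.530671)² = 0.281612 (the z-rotation phases have unit modulus)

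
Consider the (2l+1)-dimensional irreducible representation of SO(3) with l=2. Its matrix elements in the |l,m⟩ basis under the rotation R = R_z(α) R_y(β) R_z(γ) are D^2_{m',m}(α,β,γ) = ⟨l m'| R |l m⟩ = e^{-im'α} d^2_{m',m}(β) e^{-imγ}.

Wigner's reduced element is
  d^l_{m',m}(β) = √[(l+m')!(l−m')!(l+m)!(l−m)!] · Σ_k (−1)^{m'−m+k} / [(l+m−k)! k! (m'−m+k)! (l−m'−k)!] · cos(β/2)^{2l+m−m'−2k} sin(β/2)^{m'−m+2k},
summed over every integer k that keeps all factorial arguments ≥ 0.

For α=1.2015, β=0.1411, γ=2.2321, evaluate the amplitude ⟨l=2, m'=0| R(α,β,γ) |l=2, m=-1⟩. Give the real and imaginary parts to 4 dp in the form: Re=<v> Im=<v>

Split into d^2_{0,-1}(β=0.1411) × two z-phases.
With c≡cos(β/2)=0.997512 and s≡sin(β/2)=0.070491, N=[2·2·1·6]^{1/2}=4.898979
Admissible k: 0..1 (factorial args all ≥0)
  k=0: (−1)^1·4.8990/(2)·0.9975^3·0.0705^1 = -0.171383
  k=1: (−1)^2·4.8990/(2)·0.9975^1·0.0705^3 = +0.000856
d^2_{0,-1}(0.1411) = -0.171383 +0.000856 = -0.170527
D = (+1.000000+0.000000i)·(-0.170527)·(-0.614146+0.789192i) = +0.104728-0.134579i

Re=0.1047 Im=-0.1346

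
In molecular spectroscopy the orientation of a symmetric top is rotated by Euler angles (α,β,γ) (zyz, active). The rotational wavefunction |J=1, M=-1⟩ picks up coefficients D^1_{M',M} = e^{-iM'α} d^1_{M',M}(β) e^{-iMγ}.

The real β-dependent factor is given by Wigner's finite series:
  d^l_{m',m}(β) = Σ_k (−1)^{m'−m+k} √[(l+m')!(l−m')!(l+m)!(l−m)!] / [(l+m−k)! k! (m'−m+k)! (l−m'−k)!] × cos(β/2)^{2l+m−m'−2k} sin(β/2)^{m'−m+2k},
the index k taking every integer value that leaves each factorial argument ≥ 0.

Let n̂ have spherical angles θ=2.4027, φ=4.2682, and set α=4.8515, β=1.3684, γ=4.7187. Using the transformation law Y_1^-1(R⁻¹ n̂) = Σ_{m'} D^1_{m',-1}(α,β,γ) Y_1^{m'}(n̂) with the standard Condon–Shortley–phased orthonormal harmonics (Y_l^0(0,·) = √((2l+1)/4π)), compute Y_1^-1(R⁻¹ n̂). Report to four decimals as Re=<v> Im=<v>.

Need the full column D^1_{m',-1} for m'=−1..1 at α=4.8515, β=1.3684, γ=4.7187.
cos(β/2)=0.774925, sin(β/2)=0.632053
d^1_{-1,-1}: single k=0 term ⇒ +0.600509;  D = -0.594170-0.087020i
d^1_{0,-1}: single k=0 term ⇒ -0.692673;  D = -0.004371+0.692659i
d^1_{1,-1}: single k=0 term ⇒ +0.399491;  D = +0.395974-0.052897i
Y_1^{m'}(θ=2.4027,φ=4.2682) and Σ D·Y over m':
  (-0.5942-0.0870i)·(-0.1000+0.2101i)  (-0.0044+0.6927i)·(-0.3612+0.0000i)  (+0.3960-0.0529i)·(+0.1000+0.2101i)
Y_1^-1(R⁻¹ n̂) = +0.129978-0.288405i

Re=0.1300 Im=-0.2884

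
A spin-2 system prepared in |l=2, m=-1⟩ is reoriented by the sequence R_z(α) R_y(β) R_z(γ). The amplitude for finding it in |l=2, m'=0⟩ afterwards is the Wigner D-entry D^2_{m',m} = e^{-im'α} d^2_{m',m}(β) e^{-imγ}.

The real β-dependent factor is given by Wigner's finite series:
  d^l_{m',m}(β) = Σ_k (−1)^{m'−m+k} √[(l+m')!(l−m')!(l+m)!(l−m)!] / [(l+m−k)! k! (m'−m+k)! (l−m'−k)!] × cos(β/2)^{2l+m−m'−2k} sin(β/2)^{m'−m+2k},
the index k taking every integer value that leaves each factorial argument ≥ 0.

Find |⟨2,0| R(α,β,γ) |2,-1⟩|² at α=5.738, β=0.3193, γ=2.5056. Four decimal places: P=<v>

P=0.1332

First d^2_{0,-1}(β=0.3193), then the phase factors e^{-i(0)α} and e^{-i(-1)γ}:
With c≡cos(β/2)=0.987283 and s≡sin(β/2)=0.158973, N=[2·2·1·6]^{1/2}=4.898979
The bounds max(0,m−m')=0 and min(l+m,l−m')=1 give 2 terms
  k=0: (−1)^1·4.8990/(2)·0.9873^3·0.1590^1 = -0.374734
  k=1: (−1)^2·4.8990/(2)·0.9873^1·0.1590^3 = +0.009716
d^2_{0,-1}(0.3193) = -0.374734 +0.009716 = -0.365018
|D^2_{0,-1}|² = |d^2_{0,-1}(β)|² = (-0.365018)² = 0.133238 (the z-rotation phases have unit modulus)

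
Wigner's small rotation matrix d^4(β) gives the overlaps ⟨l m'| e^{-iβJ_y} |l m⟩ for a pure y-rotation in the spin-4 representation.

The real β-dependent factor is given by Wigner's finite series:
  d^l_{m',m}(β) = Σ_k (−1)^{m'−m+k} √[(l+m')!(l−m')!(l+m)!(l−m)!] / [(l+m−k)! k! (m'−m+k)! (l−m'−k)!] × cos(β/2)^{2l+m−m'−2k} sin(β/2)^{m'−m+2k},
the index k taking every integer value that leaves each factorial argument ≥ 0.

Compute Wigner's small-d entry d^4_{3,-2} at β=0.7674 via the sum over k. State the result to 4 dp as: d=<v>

d^4_{3,-2}(β=0.7674) via Wigner's sum:
With c≡cos(β/2)=0.927286 and s≡sin(β/2)=0.374354, N=[5040·1·2·720]^{1/2}=2693.993318
The bounds max(0,m−m')=0 and min(l+m,l−m')=1 give 2 terms
  k=0: (−1)^5·2693.9933/(240)·0.9273^3·0.3744^5 = -0.065802
  k=1: (−1)^6·2693.9933/(720)·0.9273^1·0.3744^7 = +0.003575
d^4_{3,-2}(0.7674) = -0.065802 +0.003575 = -0.062227

d=-0.0622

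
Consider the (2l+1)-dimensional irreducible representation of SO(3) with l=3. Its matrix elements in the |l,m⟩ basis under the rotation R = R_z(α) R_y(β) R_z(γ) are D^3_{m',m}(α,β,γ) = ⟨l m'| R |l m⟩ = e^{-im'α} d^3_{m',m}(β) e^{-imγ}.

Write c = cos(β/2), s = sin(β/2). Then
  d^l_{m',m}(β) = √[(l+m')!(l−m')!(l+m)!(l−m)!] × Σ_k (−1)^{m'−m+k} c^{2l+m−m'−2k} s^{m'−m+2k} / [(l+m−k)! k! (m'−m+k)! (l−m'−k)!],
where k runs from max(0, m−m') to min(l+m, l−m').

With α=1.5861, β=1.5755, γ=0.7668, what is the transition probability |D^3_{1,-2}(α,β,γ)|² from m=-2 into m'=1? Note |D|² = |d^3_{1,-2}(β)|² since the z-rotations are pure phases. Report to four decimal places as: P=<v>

Split into d^3_{1,-2}(β=1.5755) × two z-phases.
With c≡cos(β/2)=0.705442 and s≡sin(β/2)=0.708768, N=[24·2·1·120]^{1/2}=75.894664
k: max(0,(-2)−(1))=0 … min(3+(-2),3−(1))=1
  k=0: (−1)^3·75.8947/(12)·0.7054^3·0.7088^3 = -0.790543
  k=1: (−1)^4·75.8947/(24)·0.7054^1·0.7088^5 = +0.399008
d^3_{1,-2}(1.5755) = -0.790543 +0.399008 = -0.391536
|D^3_{1,-2}|² = |d^3_{1,-2}(β)|² = (-0.391536)² = 0.153300 (the z-rotation phases have unit modulus)

P=0.1533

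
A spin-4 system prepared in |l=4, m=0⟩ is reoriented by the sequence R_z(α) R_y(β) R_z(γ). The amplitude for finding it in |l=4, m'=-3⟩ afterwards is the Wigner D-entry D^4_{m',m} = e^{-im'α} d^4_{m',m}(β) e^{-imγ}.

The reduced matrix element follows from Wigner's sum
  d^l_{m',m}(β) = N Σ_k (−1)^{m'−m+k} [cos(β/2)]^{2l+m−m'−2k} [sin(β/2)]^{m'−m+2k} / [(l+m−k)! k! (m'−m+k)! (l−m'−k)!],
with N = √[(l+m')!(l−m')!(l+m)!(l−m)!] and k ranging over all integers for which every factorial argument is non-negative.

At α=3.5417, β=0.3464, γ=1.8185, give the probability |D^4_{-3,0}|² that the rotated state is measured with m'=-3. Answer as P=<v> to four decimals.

Split into d^4_{-3,0}(β=0.3464) × two z-phases.
c=cos(0.3464/2)=0.985038, s=sin(0.3464/2)=0.172335; N=√[1·5040·24·24]=1703.830978
Admissible k: 3..4 (factorial args all ≥0)
  k=3: (−1)^0·1703.8310/(144)·0.9850^5·0.1723^3 = +0.056163
  k=4: (−1)^1·1703.8310/(144)·0.9850^3·0.1723^5 = -0.001719
d^4_{-3,0}(0.3464) = +0.056163 -0.001719 = +0.054444
|D^4_{-3,0}|² = |d^4_{-3,0}(β)|² = (+0.054444)² = 0.002964 (the z-rotation phases have unit modulus)

P=0.0030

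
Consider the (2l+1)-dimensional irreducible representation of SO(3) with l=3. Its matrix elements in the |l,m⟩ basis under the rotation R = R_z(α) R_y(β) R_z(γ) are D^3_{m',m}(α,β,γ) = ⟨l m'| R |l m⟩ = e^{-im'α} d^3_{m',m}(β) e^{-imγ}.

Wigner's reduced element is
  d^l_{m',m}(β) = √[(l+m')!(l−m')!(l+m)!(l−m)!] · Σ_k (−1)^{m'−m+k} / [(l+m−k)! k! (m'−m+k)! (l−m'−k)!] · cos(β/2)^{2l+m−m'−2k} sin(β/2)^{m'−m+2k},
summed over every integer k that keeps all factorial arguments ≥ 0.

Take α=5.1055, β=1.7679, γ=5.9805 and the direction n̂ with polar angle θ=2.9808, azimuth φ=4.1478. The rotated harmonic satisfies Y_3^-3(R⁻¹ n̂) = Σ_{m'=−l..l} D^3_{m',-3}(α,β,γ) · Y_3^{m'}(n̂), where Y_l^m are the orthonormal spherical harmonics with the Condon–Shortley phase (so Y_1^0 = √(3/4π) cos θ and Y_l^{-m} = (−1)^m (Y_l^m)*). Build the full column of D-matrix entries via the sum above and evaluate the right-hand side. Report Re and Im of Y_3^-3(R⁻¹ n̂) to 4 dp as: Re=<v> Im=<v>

Re=0.3234 Im=-0.1755

Need the full column D^3_{m',-3} for m'=−3..3 at α=5.1055, β=1.7679, γ=5.9805.
cos(β/2)=0.634102, sin(β/2)=0.773250
d^3_{-3,-3}: single k=0 term ⇒ +0.065006;  D = -0.017419+0.062629i
d^3_{-2,-3}: single k=0 term ⇒ -0.194174;  D = +0.192734-0.023598i
d^3_{-1,-3}: single k=0 term ⇒ +0.374387;  D = -0.184381-0.325837i
d^3_{0,-3}: single k=0 term ⇒ -0.527170;  D = -0.324357+0.415573i
d^3_{1,-3}: single k=0 term ⇒ +0.556727;  D = +0.536612+0.148298i
d^3_{2,-3}: single k=0 term ⇒ -0.429371;  D = -0.052885-0.426102i
d^3_{3,-3}: single k=0 term ⇒ +0.213756;  D = -0.185862+0.105578i
Y_3^{m'}(θ=2.9808,φ=4.1478) and Σ D·Y over m':
  (-0.0174+0.0626i)·(+0.0017+0.0002i)  (+0.1927-0.0236i)·(+0.0111+0.0234i)  (-0.1844-0.3258i)·(-0.1072+0.1692i)  (-0.3244+0.4156i)·(-0.6895+0.0000i)  (+0.5366+0.1483i)·(+0.1072+0.1692i)  (-0.0529-0.4261i)·(+0.0111-0.0234i)  (-0.1859+0.1056i)·(-0.0017+0.0002i)
Y_3^-3(R⁻¹ n̂) = +0.323369-0.175451i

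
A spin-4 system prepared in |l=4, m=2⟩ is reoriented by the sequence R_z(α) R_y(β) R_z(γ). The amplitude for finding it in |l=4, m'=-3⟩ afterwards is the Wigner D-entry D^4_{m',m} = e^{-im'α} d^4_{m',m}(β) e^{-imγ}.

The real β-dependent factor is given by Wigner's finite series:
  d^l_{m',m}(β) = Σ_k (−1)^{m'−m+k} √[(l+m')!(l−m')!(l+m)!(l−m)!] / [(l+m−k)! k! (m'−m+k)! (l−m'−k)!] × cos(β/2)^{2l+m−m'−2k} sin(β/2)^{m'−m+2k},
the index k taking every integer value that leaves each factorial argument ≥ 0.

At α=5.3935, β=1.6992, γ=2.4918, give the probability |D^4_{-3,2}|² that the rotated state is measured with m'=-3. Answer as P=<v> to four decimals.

P=0.1928

D^4_{-3,2}(5.3935,1.6992,2.4918) = e^{-i·-3·5.3935}·d^4_{-3,2}(1.6992)·e^{-i·2·2.4918}. Compute d first:
With c≡cos(β/2)=0.660284 and s≡sin(β/2)=0.751016, N=[1·5040·720·2]^{1/2}=2693.993318
The bounds max(0,m−m')=5 and min(l+m,l−m')=6 give 2 terms
  k=5: (−1)^0·2693.9933/(240)·0.6603^3·0.7510^5 = +0.772012
  k=6: (−1)^1·2693.9933/(720)·0.6603^1·0.7510^7 = -0.332920
d^4_{-3,2}(1.6992) = +0.772012 -0.332920 = +0.439091
|D^4_{-3,2}|² = |d^4_{-3,2}(β)|² = (+0.439091)² = 0.192801 (the z-rotation phases have unit modulus)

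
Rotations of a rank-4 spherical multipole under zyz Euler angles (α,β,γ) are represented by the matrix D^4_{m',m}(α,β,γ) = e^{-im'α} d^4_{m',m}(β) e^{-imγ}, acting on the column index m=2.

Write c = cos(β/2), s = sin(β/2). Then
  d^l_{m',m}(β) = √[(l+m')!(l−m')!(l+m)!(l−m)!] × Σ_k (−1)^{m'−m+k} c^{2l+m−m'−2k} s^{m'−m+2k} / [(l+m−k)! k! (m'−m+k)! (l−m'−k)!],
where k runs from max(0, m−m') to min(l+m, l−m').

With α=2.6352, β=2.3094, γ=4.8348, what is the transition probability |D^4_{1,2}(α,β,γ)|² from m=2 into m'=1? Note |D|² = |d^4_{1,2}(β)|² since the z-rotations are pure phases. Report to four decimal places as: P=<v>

First d^4_{1,2}(β=2.3094), then the phase factors e^{-i(1)α} and e^{-i(2)γ}:
Half-angle: c=0.404193, s=0.914674. N=√(120·6·720·2)=1018.233765
k: max(0,(2)−(1))=1 … min(4+(2),4−(1))=3
  k=1: (−1)^0·1018.2338/(240)·0.4042^7·0.9147^1 = +0.006839
  k=2: (−1)^1·1018.2338/(48)·0.4042^5·0.9147^3 = -0.175125
  k=3: (−1)^2·1018.2338/(72)·0.4042^3·0.9147^5 = +0.597878
d^4_{1,2}(2.3094) = +0.006839 -0.175125 +0.597878 = +0.429592
|D^4_{1,2}|² = |d^4_{1,2}(β)|² = (+0.429592)² = 0.184549 (the z-rotation phases have unit modulus)

P=0.1845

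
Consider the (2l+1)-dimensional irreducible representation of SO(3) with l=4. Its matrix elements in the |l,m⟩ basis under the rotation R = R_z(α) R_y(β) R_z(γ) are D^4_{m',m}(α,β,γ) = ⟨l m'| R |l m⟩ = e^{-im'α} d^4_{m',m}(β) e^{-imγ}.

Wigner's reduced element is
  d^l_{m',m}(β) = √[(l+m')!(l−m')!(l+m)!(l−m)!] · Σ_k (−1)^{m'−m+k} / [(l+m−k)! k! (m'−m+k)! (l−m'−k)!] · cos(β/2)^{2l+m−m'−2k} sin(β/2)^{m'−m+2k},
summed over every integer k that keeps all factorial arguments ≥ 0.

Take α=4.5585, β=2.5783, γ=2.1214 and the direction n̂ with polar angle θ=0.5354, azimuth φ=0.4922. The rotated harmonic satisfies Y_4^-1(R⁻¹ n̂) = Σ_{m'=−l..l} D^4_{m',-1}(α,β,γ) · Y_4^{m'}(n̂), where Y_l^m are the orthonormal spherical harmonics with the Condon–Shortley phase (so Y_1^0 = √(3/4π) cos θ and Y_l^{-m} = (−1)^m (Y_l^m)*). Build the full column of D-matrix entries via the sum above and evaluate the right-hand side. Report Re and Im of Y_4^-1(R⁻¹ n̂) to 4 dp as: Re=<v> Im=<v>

Need the full column D^4_{m',-1} for m'=−4..4 at α=4.5585, β=2.5783, γ=2.1214.
cos(β/2)=0.277937, sin(β/2)=0.960599
d^4_{-4,-1}: single k=3 term ⇒ +0.011002;  D = +0.000714+0.010978i
d^4_{-3,-1}: k∈[2..3] ⇒ +0.003376 -0.067217 = -0.063840;  D = +0.063588+0.005670i
d^4_{-2,-1}: k∈[1..3] ⇒ +0.000522 -0.031187 +0.248352 = +0.217687;  D = +0.052342-0.211301i
d^4_{-1,-1}: k∈[0..3] ⇒ +0.000036 -0.006381 +0.152433 -0.606942 = -0.460854;  D = -0.425062-0.178070i
d^4_{0,-1}: k∈[0..3] ⇒ -0.000550 +0.039448 -0.471214 +0.938118 = +0.505802;  D = -0.264636+0.431049i
d^4_{1,-1}: k∈[0..3] ⇒ +0.004254 -0.152433 +0.910414 -0.724999 = +0.037235;  D = -0.028371-0.024115i
d^4_{2,-1}: k∈[0..2] ⇒ -0.020791 +0.372528 -0.889977 = -0.538240;  D = -0.407333+0.351828i
d^4_{3,-1}: k∈[0..1] ⇒ +0.067217 -0.481746 = -0.414529;  D = -0.219674-0.351536i
d^4_{4,-1}: single k=0 term ⇒ -0.131415;  D = +0.120803-0.051736i
Y_4^{m'}(θ=0.5354,φ=0.4922) and Σ D·Y over m':
  (+0.0007+0.0110i)·(-0.0116-0.0276i)  (+0.0636+0.0057i)·(+0.0134-0.1423i)  (+0.0523-0.2113i)·(+0.2013-0.3030i)  (-0.4251-0.1781i)·(+0.3985-0.2137i)  (-0.2646+0.4310i)·(-0.0043+0.0000i)  (-0.0284-0.0241i)·(-0.3985-0.2137i)  (-0.4073+0.3518i)·(+0.2013+0.3030i)  (-0.2197-0.3515i)·(-0.0134-0.1423i)  (+0.1208-0.0517i)·(-0.0116+0.0276i)
Y_4^-1(R⁻¹ n̂) = -0.487324-0.046490i

Re=-0.4873 Im=-0.0465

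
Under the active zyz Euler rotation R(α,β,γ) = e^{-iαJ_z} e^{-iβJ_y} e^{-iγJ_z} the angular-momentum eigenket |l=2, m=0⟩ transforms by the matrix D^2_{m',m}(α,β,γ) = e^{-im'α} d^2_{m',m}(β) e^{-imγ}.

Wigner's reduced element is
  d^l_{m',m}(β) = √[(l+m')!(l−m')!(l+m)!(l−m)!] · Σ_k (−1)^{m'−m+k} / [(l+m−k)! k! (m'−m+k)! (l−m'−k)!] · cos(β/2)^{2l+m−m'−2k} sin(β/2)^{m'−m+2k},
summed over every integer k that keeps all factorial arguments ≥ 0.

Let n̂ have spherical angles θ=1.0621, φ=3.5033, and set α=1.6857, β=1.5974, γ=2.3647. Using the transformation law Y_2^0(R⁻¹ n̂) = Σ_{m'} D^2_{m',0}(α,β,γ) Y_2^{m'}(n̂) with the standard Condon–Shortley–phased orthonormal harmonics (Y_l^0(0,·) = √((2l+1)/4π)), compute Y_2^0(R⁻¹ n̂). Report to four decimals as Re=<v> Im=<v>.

Re=-0.2670 Im=0.0000

Need the full column D^2_{m',0} for m'=−2..2 at α=1.6857, β=1.5974, γ=2.3647.
cos(β/2)=0.697639, sin(β/2)=0.716450
d^2_{-2,0}: single k=2 term ⇒ +0.611939;  D = -0.595851-0.139394i
d^2_{-1,0}: k∈[1..2] ⇒ +0.595872 -0.628439 = -0.032567;  D = +0.003734-0.032353i
d^2_{0,0}: k∈[0..2] ⇒ +0.236877 -0.999292 +0.263477 = -0.498939;  D = -0.498939+0.000000i
d^2_{1,0}: k∈[0..1] ⇒ -0.595872 +0.628439 = +0.032567;  D = -0.003734-0.032353i
d^2_{2,0}: single k=0 term ⇒ +0.611939;  D = -0.595851+0.139394i
Y_2^{m'}(θ=1.0621,φ=3.5033) and Σ D·Y over m':
  (-0.5959-0.1394i)·(+0.2209-0.1950i)  (+0.0037-0.0324i)·(-0.3074+0.1163i)  (-0.4989+0.0000i)·(-0.0910+0.0000i)  (-0.0037-0.0324i)·(+0.3074+0.1163i)  (-0.5959+0.1394i)·(+0.2209+0.1950i)
Y_2^0(R⁻¹ n̂) = -0.266957+0.000000i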